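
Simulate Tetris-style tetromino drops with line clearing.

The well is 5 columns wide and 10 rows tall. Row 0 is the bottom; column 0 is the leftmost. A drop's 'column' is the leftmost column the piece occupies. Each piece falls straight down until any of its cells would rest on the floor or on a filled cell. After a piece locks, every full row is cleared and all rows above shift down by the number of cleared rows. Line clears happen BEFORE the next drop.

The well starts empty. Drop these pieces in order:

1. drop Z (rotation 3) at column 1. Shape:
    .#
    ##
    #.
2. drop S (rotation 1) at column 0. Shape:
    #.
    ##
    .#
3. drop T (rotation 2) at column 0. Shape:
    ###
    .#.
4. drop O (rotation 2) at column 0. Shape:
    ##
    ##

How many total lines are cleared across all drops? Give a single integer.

Drop 1: Z rot3 at col 1 lands with bottom-row=0; cleared 0 line(s) (total 0); column heights now [0 2 3 0 0], max=3
Drop 2: S rot1 at col 0 lands with bottom-row=2; cleared 0 line(s) (total 0); column heights now [5 4 3 0 0], max=5
Drop 3: T rot2 at col 0 lands with bottom-row=4; cleared 0 line(s) (total 0); column heights now [6 6 6 0 0], max=6
Drop 4: O rot2 at col 0 lands with bottom-row=6; cleared 0 line(s) (total 0); column heights now [8 8 6 0 0], max=8

Answer: 0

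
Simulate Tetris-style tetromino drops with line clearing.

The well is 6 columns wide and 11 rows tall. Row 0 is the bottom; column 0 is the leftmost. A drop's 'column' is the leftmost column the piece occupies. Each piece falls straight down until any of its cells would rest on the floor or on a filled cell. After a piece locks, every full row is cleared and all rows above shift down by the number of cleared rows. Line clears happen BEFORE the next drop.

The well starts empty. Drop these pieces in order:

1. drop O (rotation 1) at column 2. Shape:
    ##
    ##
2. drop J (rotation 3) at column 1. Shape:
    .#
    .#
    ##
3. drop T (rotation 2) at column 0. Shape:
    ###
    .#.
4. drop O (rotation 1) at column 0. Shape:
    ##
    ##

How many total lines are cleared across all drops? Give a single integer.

Answer: 0

Derivation:
Drop 1: O rot1 at col 2 lands with bottom-row=0; cleared 0 line(s) (total 0); column heights now [0 0 2 2 0 0], max=2
Drop 2: J rot3 at col 1 lands with bottom-row=2; cleared 0 line(s) (total 0); column heights now [0 3 5 2 0 0], max=5
Drop 3: T rot2 at col 0 lands with bottom-row=4; cleared 0 line(s) (total 0); column heights now [6 6 6 2 0 0], max=6
Drop 4: O rot1 at col 0 lands with bottom-row=6; cleared 0 line(s) (total 0); column heights now [8 8 6 2 0 0], max=8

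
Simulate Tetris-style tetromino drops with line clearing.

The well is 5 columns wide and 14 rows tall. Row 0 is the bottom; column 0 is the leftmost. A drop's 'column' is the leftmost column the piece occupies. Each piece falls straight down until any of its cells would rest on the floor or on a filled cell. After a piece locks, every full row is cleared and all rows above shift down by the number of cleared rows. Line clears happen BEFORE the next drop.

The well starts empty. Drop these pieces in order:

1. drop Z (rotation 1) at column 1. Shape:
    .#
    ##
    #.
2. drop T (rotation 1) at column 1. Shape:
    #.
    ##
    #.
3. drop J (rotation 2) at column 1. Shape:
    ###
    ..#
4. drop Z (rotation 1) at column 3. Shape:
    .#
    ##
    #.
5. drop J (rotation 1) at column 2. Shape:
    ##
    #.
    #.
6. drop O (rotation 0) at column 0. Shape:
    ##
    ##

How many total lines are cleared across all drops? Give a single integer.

Drop 1: Z rot1 at col 1 lands with bottom-row=0; cleared 0 line(s) (total 0); column heights now [0 2 3 0 0], max=3
Drop 2: T rot1 at col 1 lands with bottom-row=2; cleared 0 line(s) (total 0); column heights now [0 5 4 0 0], max=5
Drop 3: J rot2 at col 1 lands with bottom-row=4; cleared 0 line(s) (total 0); column heights now [0 6 6 6 0], max=6
Drop 4: Z rot1 at col 3 lands with bottom-row=6; cleared 0 line(s) (total 0); column heights now [0 6 6 8 9], max=9
Drop 5: J rot1 at col 2 lands with bottom-row=6; cleared 0 line(s) (total 0); column heights now [0 6 9 9 9], max=9
Drop 6: O rot0 at col 0 lands with bottom-row=6; cleared 1 line(s) (total 1); column heights now [7 7 8 8 8], max=8

Answer: 1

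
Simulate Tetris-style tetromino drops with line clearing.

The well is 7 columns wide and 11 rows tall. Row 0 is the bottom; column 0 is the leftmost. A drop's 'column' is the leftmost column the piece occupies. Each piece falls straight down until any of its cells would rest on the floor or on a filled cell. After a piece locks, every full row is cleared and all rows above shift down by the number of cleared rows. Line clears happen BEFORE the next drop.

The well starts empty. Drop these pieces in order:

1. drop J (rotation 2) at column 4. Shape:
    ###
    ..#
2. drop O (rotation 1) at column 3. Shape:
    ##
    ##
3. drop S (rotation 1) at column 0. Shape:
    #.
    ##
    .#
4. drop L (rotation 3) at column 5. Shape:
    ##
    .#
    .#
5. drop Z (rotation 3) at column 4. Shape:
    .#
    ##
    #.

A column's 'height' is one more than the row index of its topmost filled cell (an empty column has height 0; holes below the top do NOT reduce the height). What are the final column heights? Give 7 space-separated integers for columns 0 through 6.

Answer: 3 2 0 4 6 7 5

Derivation:
Drop 1: J rot2 at col 4 lands with bottom-row=0; cleared 0 line(s) (total 0); column heights now [0 0 0 0 2 2 2], max=2
Drop 2: O rot1 at col 3 lands with bottom-row=2; cleared 0 line(s) (total 0); column heights now [0 0 0 4 4 2 2], max=4
Drop 3: S rot1 at col 0 lands with bottom-row=0; cleared 0 line(s) (total 0); column heights now [3 2 0 4 4 2 2], max=4
Drop 4: L rot3 at col 5 lands with bottom-row=2; cleared 0 line(s) (total 0); column heights now [3 2 0 4 4 5 5], max=5
Drop 5: Z rot3 at col 4 lands with bottom-row=4; cleared 0 line(s) (total 0); column heights now [3 2 0 4 6 7 5], max=7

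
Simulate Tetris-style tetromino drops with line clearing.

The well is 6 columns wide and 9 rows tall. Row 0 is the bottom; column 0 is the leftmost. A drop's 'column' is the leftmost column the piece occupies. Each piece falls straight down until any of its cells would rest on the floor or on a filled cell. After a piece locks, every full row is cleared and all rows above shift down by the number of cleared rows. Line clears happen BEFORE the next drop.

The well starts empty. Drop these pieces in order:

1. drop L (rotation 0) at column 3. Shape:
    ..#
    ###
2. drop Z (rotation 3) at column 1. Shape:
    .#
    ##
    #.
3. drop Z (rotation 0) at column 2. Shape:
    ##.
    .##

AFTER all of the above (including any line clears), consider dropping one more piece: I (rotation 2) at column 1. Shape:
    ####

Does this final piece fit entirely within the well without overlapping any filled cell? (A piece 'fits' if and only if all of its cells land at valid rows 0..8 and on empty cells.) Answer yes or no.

Drop 1: L rot0 at col 3 lands with bottom-row=0; cleared 0 line(s) (total 0); column heights now [0 0 0 1 1 2], max=2
Drop 2: Z rot3 at col 1 lands with bottom-row=0; cleared 0 line(s) (total 0); column heights now [0 2 3 1 1 2], max=3
Drop 3: Z rot0 at col 2 lands with bottom-row=2; cleared 0 line(s) (total 0); column heights now [0 2 4 4 3 2], max=4
Test piece I rot2 at col 1 (width 4): heights before test = [0 2 4 4 3 2]; fits = True

Answer: yes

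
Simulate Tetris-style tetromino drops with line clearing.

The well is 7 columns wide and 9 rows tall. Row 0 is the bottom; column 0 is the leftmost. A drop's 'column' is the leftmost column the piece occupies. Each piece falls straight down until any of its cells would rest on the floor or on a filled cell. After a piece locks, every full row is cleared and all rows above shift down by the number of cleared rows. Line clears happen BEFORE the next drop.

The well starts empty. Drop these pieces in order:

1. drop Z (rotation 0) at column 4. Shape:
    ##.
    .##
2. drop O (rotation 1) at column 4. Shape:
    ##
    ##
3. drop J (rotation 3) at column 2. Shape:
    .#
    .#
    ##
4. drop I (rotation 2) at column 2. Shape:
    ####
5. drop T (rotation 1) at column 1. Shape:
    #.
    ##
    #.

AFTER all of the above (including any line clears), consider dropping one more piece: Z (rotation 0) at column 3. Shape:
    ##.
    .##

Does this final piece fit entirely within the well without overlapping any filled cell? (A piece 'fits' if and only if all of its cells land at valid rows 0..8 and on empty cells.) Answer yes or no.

Drop 1: Z rot0 at col 4 lands with bottom-row=0; cleared 0 line(s) (total 0); column heights now [0 0 0 0 2 2 1], max=2
Drop 2: O rot1 at col 4 lands with bottom-row=2; cleared 0 line(s) (total 0); column heights now [0 0 0 0 4 4 1], max=4
Drop 3: J rot3 at col 2 lands with bottom-row=0; cleared 0 line(s) (total 0); column heights now [0 0 1 3 4 4 1], max=4
Drop 4: I rot2 at col 2 lands with bottom-row=4; cleared 0 line(s) (total 0); column heights now [0 0 5 5 5 5 1], max=5
Drop 5: T rot1 at col 1 lands with bottom-row=4; cleared 0 line(s) (total 0); column heights now [0 7 6 5 5 5 1], max=7
Test piece Z rot0 at col 3 (width 3): heights before test = [0 7 6 5 5 5 1]; fits = True

Answer: yes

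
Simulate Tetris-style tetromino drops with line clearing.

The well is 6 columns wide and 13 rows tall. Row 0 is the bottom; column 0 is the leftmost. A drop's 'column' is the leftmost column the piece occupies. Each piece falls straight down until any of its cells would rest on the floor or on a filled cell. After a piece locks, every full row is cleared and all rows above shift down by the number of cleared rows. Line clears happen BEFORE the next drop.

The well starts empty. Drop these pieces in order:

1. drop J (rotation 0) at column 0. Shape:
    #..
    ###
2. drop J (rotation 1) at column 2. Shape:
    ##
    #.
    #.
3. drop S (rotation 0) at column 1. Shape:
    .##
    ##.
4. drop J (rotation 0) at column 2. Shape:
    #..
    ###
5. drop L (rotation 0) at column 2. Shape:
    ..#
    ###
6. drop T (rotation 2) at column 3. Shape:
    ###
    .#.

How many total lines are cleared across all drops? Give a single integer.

Answer: 0

Derivation:
Drop 1: J rot0 at col 0 lands with bottom-row=0; cleared 0 line(s) (total 0); column heights now [2 1 1 0 0 0], max=2
Drop 2: J rot1 at col 2 lands with bottom-row=1; cleared 0 line(s) (total 0); column heights now [2 1 4 4 0 0], max=4
Drop 3: S rot0 at col 1 lands with bottom-row=4; cleared 0 line(s) (total 0); column heights now [2 5 6 6 0 0], max=6
Drop 4: J rot0 at col 2 lands with bottom-row=6; cleared 0 line(s) (total 0); column heights now [2 5 8 7 7 0], max=8
Drop 5: L rot0 at col 2 lands with bottom-row=8; cleared 0 line(s) (total 0); column heights now [2 5 9 9 10 0], max=10
Drop 6: T rot2 at col 3 lands with bottom-row=10; cleared 0 line(s) (total 0); column heights now [2 5 9 12 12 12], max=12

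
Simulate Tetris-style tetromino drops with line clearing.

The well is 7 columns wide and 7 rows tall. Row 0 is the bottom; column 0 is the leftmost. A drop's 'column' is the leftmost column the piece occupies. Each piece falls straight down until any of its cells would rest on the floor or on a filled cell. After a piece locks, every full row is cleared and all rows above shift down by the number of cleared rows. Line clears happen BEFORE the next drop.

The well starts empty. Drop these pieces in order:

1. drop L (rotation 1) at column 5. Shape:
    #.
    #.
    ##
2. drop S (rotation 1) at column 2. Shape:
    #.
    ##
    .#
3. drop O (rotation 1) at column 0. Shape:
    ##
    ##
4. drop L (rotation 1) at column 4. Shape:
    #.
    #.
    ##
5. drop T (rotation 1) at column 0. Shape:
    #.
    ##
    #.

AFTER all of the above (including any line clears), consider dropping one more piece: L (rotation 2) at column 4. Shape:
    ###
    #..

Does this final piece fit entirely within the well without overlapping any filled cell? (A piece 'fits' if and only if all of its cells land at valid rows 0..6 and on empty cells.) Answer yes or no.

Drop 1: L rot1 at col 5 lands with bottom-row=0; cleared 0 line(s) (total 0); column heights now [0 0 0 0 0 3 1], max=3
Drop 2: S rot1 at col 2 lands with bottom-row=0; cleared 0 line(s) (total 0); column heights now [0 0 3 2 0 3 1], max=3
Drop 3: O rot1 at col 0 lands with bottom-row=0; cleared 0 line(s) (total 0); column heights now [2 2 3 2 0 3 1], max=3
Drop 4: L rot1 at col 4 lands with bottom-row=3; cleared 0 line(s) (total 0); column heights now [2 2 3 2 6 4 1], max=6
Drop 5: T rot1 at col 0 lands with bottom-row=2; cleared 0 line(s) (total 0); column heights now [5 4 3 2 6 4 1], max=6
Test piece L rot2 at col 4 (width 3): heights before test = [5 4 3 2 6 4 1]; fits = False

Answer: no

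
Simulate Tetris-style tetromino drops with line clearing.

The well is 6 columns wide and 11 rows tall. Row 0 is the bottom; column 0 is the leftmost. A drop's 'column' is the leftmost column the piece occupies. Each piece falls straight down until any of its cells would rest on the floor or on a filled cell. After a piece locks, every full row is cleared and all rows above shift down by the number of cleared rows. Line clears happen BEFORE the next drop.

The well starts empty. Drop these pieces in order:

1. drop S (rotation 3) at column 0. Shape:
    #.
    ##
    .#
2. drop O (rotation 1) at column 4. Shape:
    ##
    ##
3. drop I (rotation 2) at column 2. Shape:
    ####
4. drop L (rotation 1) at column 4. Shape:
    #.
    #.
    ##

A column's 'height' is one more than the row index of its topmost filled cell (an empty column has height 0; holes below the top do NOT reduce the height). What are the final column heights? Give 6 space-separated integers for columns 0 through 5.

Answer: 3 2 3 3 6 4

Derivation:
Drop 1: S rot3 at col 0 lands with bottom-row=0; cleared 0 line(s) (total 0); column heights now [3 2 0 0 0 0], max=3
Drop 2: O rot1 at col 4 lands with bottom-row=0; cleared 0 line(s) (total 0); column heights now [3 2 0 0 2 2], max=3
Drop 3: I rot2 at col 2 lands with bottom-row=2; cleared 0 line(s) (total 0); column heights now [3 2 3 3 3 3], max=3
Drop 4: L rot1 at col 4 lands with bottom-row=3; cleared 0 line(s) (total 0); column heights now [3 2 3 3 6 4], max=6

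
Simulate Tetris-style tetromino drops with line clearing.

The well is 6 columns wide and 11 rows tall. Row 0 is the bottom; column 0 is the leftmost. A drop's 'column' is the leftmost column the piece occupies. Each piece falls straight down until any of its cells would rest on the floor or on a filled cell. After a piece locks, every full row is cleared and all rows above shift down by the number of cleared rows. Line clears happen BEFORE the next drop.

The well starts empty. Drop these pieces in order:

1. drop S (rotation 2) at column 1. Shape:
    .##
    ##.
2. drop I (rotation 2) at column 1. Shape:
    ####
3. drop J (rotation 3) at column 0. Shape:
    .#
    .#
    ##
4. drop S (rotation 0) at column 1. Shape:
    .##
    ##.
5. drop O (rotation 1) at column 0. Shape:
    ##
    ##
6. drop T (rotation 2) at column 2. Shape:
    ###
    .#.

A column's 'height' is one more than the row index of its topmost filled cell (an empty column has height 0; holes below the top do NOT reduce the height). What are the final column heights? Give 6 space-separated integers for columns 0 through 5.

Drop 1: S rot2 at col 1 lands with bottom-row=0; cleared 0 line(s) (total 0); column heights now [0 1 2 2 0 0], max=2
Drop 2: I rot2 at col 1 lands with bottom-row=2; cleared 0 line(s) (total 0); column heights now [0 3 3 3 3 0], max=3
Drop 3: J rot3 at col 0 lands with bottom-row=3; cleared 0 line(s) (total 0); column heights now [4 6 3 3 3 0], max=6
Drop 4: S rot0 at col 1 lands with bottom-row=6; cleared 0 line(s) (total 0); column heights now [4 7 8 8 3 0], max=8
Drop 5: O rot1 at col 0 lands with bottom-row=7; cleared 0 line(s) (total 0); column heights now [9 9 8 8 3 0], max=9
Drop 6: T rot2 at col 2 lands with bottom-row=8; cleared 0 line(s) (total 0); column heights now [9 9 10 10 10 0], max=10

Answer: 9 9 10 10 10 0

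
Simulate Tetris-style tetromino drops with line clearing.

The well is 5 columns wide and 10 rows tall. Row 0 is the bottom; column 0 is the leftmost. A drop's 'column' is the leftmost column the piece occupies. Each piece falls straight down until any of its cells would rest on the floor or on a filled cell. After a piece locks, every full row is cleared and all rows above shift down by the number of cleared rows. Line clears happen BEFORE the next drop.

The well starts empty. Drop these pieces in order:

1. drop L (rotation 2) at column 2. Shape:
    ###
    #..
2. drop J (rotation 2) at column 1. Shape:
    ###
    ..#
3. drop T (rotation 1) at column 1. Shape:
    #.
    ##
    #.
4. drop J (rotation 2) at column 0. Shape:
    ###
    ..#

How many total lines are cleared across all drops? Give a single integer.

Answer: 0

Derivation:
Drop 1: L rot2 at col 2 lands with bottom-row=0; cleared 0 line(s) (total 0); column heights now [0 0 2 2 2], max=2
Drop 2: J rot2 at col 1 lands with bottom-row=2; cleared 0 line(s) (total 0); column heights now [0 4 4 4 2], max=4
Drop 3: T rot1 at col 1 lands with bottom-row=4; cleared 0 line(s) (total 0); column heights now [0 7 6 4 2], max=7
Drop 4: J rot2 at col 0 lands with bottom-row=6; cleared 0 line(s) (total 0); column heights now [8 8 8 4 2], max=8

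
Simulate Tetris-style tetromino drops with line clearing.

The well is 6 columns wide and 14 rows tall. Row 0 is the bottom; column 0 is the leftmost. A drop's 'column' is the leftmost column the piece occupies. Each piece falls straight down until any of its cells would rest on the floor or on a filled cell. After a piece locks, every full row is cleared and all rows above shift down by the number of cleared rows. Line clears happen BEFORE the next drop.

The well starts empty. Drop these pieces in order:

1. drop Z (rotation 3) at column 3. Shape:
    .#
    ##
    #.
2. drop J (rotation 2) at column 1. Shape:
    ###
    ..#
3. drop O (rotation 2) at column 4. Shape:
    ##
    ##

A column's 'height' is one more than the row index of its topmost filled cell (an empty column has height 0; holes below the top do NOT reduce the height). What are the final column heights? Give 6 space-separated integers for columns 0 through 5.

Drop 1: Z rot3 at col 3 lands with bottom-row=0; cleared 0 line(s) (total 0); column heights now [0 0 0 2 3 0], max=3
Drop 2: J rot2 at col 1 lands with bottom-row=2; cleared 0 line(s) (total 0); column heights now [0 4 4 4 3 0], max=4
Drop 3: O rot2 at col 4 lands with bottom-row=3; cleared 0 line(s) (total 0); column heights now [0 4 4 4 5 5], max=5

Answer: 0 4 4 4 5 5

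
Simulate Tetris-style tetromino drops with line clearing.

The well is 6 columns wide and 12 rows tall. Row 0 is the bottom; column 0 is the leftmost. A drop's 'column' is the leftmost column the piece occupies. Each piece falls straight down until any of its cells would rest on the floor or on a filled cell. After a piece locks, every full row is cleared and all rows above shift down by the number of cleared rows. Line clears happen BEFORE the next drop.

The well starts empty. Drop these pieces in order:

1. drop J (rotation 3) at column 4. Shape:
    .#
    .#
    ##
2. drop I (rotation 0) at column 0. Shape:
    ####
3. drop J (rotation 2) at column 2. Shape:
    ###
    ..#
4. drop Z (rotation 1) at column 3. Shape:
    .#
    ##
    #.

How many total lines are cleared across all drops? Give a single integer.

Answer: 1

Derivation:
Drop 1: J rot3 at col 4 lands with bottom-row=0; cleared 0 line(s) (total 0); column heights now [0 0 0 0 1 3], max=3
Drop 2: I rot0 at col 0 lands with bottom-row=0; cleared 1 line(s) (total 1); column heights now [0 0 0 0 0 2], max=2
Drop 3: J rot2 at col 2 lands with bottom-row=0; cleared 0 line(s) (total 1); column heights now [0 0 2 2 2 2], max=2
Drop 4: Z rot1 at col 3 lands with bottom-row=2; cleared 0 line(s) (total 1); column heights now [0 0 2 4 5 2], max=5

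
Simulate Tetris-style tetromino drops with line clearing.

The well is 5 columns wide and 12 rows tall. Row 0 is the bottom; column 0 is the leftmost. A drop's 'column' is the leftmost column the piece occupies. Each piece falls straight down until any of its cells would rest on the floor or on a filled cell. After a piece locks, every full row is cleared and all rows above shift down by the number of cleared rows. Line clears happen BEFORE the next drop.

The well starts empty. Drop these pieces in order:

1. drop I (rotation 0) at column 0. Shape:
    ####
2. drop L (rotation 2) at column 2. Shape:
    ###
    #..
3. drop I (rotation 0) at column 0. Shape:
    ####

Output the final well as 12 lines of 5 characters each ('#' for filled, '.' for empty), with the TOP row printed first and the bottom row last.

Answer: .....
.....
.....
.....
.....
.....
.....
.....
####.
..###
..#..
####.

Derivation:
Drop 1: I rot0 at col 0 lands with bottom-row=0; cleared 0 line(s) (total 0); column heights now [1 1 1 1 0], max=1
Drop 2: L rot2 at col 2 lands with bottom-row=1; cleared 0 line(s) (total 0); column heights now [1 1 3 3 3], max=3
Drop 3: I rot0 at col 0 lands with bottom-row=3; cleared 0 line(s) (total 0); column heights now [4 4 4 4 3], max=4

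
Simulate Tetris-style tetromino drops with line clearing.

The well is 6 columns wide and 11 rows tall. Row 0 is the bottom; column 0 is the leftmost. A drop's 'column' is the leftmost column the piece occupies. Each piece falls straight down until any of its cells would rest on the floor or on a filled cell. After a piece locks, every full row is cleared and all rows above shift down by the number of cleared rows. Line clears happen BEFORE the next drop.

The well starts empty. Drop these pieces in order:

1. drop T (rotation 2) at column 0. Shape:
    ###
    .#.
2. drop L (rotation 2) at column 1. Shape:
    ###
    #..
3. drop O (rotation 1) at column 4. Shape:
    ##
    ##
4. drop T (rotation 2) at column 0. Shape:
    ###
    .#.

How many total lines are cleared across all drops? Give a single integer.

Answer: 0

Derivation:
Drop 1: T rot2 at col 0 lands with bottom-row=0; cleared 0 line(s) (total 0); column heights now [2 2 2 0 0 0], max=2
Drop 2: L rot2 at col 1 lands with bottom-row=2; cleared 0 line(s) (total 0); column heights now [2 4 4 4 0 0], max=4
Drop 3: O rot1 at col 4 lands with bottom-row=0; cleared 0 line(s) (total 0); column heights now [2 4 4 4 2 2], max=4
Drop 4: T rot2 at col 0 lands with bottom-row=4; cleared 0 line(s) (total 0); column heights now [6 6 6 4 2 2], max=6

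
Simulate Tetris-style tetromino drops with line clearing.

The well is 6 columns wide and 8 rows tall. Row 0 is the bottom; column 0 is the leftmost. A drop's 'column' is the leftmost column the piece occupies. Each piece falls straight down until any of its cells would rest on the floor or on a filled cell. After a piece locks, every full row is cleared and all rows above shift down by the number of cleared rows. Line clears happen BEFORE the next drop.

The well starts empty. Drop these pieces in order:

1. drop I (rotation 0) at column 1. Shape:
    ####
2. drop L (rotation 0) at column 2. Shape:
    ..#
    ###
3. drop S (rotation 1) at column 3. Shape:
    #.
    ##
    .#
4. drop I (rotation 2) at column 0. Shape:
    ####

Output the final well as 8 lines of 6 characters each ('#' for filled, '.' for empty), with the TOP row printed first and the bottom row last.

Drop 1: I rot0 at col 1 lands with bottom-row=0; cleared 0 line(s) (total 0); column heights now [0 1 1 1 1 0], max=1
Drop 2: L rot0 at col 2 lands with bottom-row=1; cleared 0 line(s) (total 0); column heights now [0 1 2 2 3 0], max=3
Drop 3: S rot1 at col 3 lands with bottom-row=3; cleared 0 line(s) (total 0); column heights now [0 1 2 6 5 0], max=6
Drop 4: I rot2 at col 0 lands with bottom-row=6; cleared 0 line(s) (total 0); column heights now [7 7 7 7 5 0], max=7

Answer: ......
####..
...#..
...##.
....#.
....#.
..###.
.####.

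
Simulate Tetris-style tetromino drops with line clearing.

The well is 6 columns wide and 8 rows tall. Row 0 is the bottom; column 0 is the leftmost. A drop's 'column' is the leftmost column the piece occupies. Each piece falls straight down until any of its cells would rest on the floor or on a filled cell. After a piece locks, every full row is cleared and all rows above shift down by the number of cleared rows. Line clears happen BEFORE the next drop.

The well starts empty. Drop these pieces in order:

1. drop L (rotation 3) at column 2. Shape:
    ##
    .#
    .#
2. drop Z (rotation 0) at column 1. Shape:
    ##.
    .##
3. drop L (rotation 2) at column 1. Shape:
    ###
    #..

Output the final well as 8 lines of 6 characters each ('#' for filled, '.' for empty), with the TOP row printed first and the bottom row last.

Answer: ......
.###..
.#....
.##...
..##..
..##..
...#..
...#..

Derivation:
Drop 1: L rot3 at col 2 lands with bottom-row=0; cleared 0 line(s) (total 0); column heights now [0 0 3 3 0 0], max=3
Drop 2: Z rot0 at col 1 lands with bottom-row=3; cleared 0 line(s) (total 0); column heights now [0 5 5 4 0 0], max=5
Drop 3: L rot2 at col 1 lands with bottom-row=5; cleared 0 line(s) (total 0); column heights now [0 7 7 7 0 0], max=7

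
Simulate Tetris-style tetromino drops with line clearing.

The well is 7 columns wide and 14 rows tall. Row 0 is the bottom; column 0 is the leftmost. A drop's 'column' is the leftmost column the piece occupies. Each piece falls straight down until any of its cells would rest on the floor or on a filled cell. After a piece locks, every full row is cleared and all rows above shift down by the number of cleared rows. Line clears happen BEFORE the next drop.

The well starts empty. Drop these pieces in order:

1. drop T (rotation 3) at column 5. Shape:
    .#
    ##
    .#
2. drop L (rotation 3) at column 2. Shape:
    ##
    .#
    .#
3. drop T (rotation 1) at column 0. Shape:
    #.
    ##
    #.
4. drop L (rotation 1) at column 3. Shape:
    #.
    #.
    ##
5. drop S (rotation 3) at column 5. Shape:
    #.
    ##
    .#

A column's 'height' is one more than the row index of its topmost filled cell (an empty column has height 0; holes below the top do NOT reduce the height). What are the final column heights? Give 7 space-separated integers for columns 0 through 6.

Drop 1: T rot3 at col 5 lands with bottom-row=0; cleared 0 line(s) (total 0); column heights now [0 0 0 0 0 2 3], max=3
Drop 2: L rot3 at col 2 lands with bottom-row=0; cleared 0 line(s) (total 0); column heights now [0 0 3 3 0 2 3], max=3
Drop 3: T rot1 at col 0 lands with bottom-row=0; cleared 0 line(s) (total 0); column heights now [3 2 3 3 0 2 3], max=3
Drop 4: L rot1 at col 3 lands with bottom-row=3; cleared 0 line(s) (total 0); column heights now [3 2 3 6 4 2 3], max=6
Drop 5: S rot3 at col 5 lands with bottom-row=3; cleared 0 line(s) (total 0); column heights now [3 2 3 6 4 6 5], max=6

Answer: 3 2 3 6 4 6 5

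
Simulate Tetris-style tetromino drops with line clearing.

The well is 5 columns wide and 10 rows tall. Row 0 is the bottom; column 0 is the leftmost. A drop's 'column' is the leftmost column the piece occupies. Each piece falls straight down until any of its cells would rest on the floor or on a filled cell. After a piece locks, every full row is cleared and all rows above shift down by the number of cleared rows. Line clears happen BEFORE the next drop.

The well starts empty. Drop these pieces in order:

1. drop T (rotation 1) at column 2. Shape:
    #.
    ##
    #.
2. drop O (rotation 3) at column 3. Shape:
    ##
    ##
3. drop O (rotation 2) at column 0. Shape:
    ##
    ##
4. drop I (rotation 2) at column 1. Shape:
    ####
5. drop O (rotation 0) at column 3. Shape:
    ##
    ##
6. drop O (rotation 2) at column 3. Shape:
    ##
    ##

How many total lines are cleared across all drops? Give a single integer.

Answer: 0

Derivation:
Drop 1: T rot1 at col 2 lands with bottom-row=0; cleared 0 line(s) (total 0); column heights now [0 0 3 2 0], max=3
Drop 2: O rot3 at col 3 lands with bottom-row=2; cleared 0 line(s) (total 0); column heights now [0 0 3 4 4], max=4
Drop 3: O rot2 at col 0 lands with bottom-row=0; cleared 0 line(s) (total 0); column heights now [2 2 3 4 4], max=4
Drop 4: I rot2 at col 1 lands with bottom-row=4; cleared 0 line(s) (total 0); column heights now [2 5 5 5 5], max=5
Drop 5: O rot0 at col 3 lands with bottom-row=5; cleared 0 line(s) (total 0); column heights now [2 5 5 7 7], max=7
Drop 6: O rot2 at col 3 lands with bottom-row=7; cleared 0 line(s) (total 0); column heights now [2 5 5 9 9], max=9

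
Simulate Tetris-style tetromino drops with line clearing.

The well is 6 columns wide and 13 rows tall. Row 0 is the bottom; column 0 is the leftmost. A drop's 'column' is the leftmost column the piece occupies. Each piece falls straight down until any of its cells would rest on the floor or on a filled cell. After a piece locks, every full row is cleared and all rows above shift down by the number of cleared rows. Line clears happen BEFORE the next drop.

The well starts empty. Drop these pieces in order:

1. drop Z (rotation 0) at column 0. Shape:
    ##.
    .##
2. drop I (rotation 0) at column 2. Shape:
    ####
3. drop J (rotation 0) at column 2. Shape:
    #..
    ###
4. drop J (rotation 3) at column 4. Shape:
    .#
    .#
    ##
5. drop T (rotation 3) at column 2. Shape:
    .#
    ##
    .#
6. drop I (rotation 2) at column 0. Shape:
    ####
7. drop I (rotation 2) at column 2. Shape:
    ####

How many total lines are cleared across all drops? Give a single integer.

Answer: 1

Derivation:
Drop 1: Z rot0 at col 0 lands with bottom-row=0; cleared 0 line(s) (total 0); column heights now [2 2 1 0 0 0], max=2
Drop 2: I rot0 at col 2 lands with bottom-row=1; cleared 1 line(s) (total 1); column heights now [0 1 1 0 0 0], max=1
Drop 3: J rot0 at col 2 lands with bottom-row=1; cleared 0 line(s) (total 1); column heights now [0 1 3 2 2 0], max=3
Drop 4: J rot3 at col 4 lands with bottom-row=2; cleared 0 line(s) (total 1); column heights now [0 1 3 2 3 5], max=5
Drop 5: T rot3 at col 2 lands with bottom-row=2; cleared 0 line(s) (total 1); column heights now [0 1 4 5 3 5], max=5
Drop 6: I rot2 at col 0 lands with bottom-row=5; cleared 0 line(s) (total 1); column heights now [6 6 6 6 3 5], max=6
Drop 7: I rot2 at col 2 lands with bottom-row=6; cleared 0 line(s) (total 1); column heights now [6 6 7 7 7 7], max=7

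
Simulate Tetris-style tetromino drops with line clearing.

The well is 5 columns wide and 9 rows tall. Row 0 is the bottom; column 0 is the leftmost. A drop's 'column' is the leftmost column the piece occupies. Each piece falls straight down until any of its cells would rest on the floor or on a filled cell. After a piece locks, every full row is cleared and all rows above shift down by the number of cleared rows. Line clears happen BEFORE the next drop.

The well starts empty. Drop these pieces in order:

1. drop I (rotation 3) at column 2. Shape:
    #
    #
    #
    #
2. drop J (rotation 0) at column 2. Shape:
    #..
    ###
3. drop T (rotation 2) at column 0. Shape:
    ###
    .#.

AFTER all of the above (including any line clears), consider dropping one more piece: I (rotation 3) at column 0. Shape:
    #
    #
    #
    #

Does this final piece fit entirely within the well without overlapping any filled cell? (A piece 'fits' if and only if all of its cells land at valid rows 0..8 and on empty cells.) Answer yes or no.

Drop 1: I rot3 at col 2 lands with bottom-row=0; cleared 0 line(s) (total 0); column heights now [0 0 4 0 0], max=4
Drop 2: J rot0 at col 2 lands with bottom-row=4; cleared 0 line(s) (total 0); column heights now [0 0 6 5 5], max=6
Drop 3: T rot2 at col 0 lands with bottom-row=5; cleared 0 line(s) (total 0); column heights now [7 7 7 5 5], max=7
Test piece I rot3 at col 0 (width 1): heights before test = [7 7 7 5 5]; fits = False

Answer: no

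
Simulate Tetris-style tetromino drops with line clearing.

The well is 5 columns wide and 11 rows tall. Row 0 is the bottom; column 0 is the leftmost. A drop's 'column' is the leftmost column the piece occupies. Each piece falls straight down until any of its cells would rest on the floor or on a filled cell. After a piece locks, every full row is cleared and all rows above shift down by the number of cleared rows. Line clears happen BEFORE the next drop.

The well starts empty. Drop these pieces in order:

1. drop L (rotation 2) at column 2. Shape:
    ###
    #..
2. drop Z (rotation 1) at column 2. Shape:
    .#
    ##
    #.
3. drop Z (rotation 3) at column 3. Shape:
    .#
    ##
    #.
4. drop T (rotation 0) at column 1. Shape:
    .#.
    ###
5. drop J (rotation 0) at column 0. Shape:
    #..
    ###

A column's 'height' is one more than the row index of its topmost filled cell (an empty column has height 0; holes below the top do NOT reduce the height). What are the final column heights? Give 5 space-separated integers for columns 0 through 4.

Answer: 11 10 10 8 8

Derivation:
Drop 1: L rot2 at col 2 lands with bottom-row=0; cleared 0 line(s) (total 0); column heights now [0 0 2 2 2], max=2
Drop 2: Z rot1 at col 2 lands with bottom-row=2; cleared 0 line(s) (total 0); column heights now [0 0 4 5 2], max=5
Drop 3: Z rot3 at col 3 lands with bottom-row=5; cleared 0 line(s) (total 0); column heights now [0 0 4 7 8], max=8
Drop 4: T rot0 at col 1 lands with bottom-row=7; cleared 0 line(s) (total 0); column heights now [0 8 9 8 8], max=9
Drop 5: J rot0 at col 0 lands with bottom-row=9; cleared 0 line(s) (total 0); column heights now [11 10 10 8 8], max=11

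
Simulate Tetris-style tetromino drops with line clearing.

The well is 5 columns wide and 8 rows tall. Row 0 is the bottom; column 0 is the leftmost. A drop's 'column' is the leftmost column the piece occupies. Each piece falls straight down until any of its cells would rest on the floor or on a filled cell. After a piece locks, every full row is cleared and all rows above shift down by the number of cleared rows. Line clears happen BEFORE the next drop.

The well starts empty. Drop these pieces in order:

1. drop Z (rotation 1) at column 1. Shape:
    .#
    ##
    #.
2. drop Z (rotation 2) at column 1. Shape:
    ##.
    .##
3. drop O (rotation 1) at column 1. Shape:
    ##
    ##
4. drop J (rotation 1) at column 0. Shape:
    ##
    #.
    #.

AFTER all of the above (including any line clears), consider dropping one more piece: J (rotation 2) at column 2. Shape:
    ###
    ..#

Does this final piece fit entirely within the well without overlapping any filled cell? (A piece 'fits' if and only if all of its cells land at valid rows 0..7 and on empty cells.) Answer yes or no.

Answer: yes

Derivation:
Drop 1: Z rot1 at col 1 lands with bottom-row=0; cleared 0 line(s) (total 0); column heights now [0 2 3 0 0], max=3
Drop 2: Z rot2 at col 1 lands with bottom-row=3; cleared 0 line(s) (total 0); column heights now [0 5 5 4 0], max=5
Drop 3: O rot1 at col 1 lands with bottom-row=5; cleared 0 line(s) (total 0); column heights now [0 7 7 4 0], max=7
Drop 4: J rot1 at col 0 lands with bottom-row=5; cleared 0 line(s) (total 0); column heights now [8 8 7 4 0], max=8
Test piece J rot2 at col 2 (width 3): heights before test = [8 8 7 4 0]; fits = True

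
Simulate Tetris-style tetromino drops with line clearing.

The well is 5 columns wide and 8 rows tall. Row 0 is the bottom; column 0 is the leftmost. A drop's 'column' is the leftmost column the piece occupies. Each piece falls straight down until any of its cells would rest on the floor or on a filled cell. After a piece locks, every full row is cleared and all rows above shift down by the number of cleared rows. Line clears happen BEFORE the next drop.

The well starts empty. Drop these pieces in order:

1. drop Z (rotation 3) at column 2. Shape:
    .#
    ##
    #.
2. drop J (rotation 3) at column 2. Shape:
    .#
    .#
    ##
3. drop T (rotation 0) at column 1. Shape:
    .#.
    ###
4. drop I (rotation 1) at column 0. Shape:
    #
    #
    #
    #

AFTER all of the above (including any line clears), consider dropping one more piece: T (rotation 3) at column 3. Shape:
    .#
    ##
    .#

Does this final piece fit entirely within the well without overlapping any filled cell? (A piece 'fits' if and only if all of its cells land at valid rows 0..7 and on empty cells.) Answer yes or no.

Drop 1: Z rot3 at col 2 lands with bottom-row=0; cleared 0 line(s) (total 0); column heights now [0 0 2 3 0], max=3
Drop 2: J rot3 at col 2 lands with bottom-row=3; cleared 0 line(s) (total 0); column heights now [0 0 4 6 0], max=6
Drop 3: T rot0 at col 1 lands with bottom-row=6; cleared 0 line(s) (total 0); column heights now [0 7 8 7 0], max=8
Drop 4: I rot1 at col 0 lands with bottom-row=0; cleared 0 line(s) (total 0); column heights now [4 7 8 7 0], max=8
Test piece T rot3 at col 3 (width 2): heights before test = [4 7 8 7 0]; fits = False

Answer: no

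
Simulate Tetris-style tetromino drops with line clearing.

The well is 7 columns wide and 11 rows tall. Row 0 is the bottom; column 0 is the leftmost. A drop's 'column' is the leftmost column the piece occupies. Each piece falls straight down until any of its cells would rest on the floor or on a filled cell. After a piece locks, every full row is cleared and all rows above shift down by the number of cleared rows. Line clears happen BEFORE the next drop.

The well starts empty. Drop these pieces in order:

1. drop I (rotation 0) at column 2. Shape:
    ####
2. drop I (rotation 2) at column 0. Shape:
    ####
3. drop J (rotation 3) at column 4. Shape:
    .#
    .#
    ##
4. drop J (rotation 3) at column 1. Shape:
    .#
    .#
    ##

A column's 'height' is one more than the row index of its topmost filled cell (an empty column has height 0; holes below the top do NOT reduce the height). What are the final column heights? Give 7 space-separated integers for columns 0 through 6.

Answer: 2 3 5 2 2 4 0

Derivation:
Drop 1: I rot0 at col 2 lands with bottom-row=0; cleared 0 line(s) (total 0); column heights now [0 0 1 1 1 1 0], max=1
Drop 2: I rot2 at col 0 lands with bottom-row=1; cleared 0 line(s) (total 0); column heights now [2 2 2 2 1 1 0], max=2
Drop 3: J rot3 at col 4 lands with bottom-row=1; cleared 0 line(s) (total 0); column heights now [2 2 2 2 2 4 0], max=4
Drop 4: J rot3 at col 1 lands with bottom-row=2; cleared 0 line(s) (total 0); column heights now [2 3 5 2 2 4 0], max=5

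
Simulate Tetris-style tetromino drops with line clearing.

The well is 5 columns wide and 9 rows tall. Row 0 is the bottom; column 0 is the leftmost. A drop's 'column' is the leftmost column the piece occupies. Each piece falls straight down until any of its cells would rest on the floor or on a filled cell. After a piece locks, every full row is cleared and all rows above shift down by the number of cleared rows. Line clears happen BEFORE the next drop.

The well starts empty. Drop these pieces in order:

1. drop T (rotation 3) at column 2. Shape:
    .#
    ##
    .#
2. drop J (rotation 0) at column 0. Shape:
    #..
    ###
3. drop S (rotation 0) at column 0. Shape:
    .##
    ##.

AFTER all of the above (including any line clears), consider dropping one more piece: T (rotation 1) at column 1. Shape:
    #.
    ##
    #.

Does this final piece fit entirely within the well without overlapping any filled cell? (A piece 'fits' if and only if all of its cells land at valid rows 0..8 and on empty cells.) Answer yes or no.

Answer: yes

Derivation:
Drop 1: T rot3 at col 2 lands with bottom-row=0; cleared 0 line(s) (total 0); column heights now [0 0 2 3 0], max=3
Drop 2: J rot0 at col 0 lands with bottom-row=2; cleared 0 line(s) (total 0); column heights now [4 3 3 3 0], max=4
Drop 3: S rot0 at col 0 lands with bottom-row=4; cleared 0 line(s) (total 0); column heights now [5 6 6 3 0], max=6
Test piece T rot1 at col 1 (width 2): heights before test = [5 6 6 3 0]; fits = True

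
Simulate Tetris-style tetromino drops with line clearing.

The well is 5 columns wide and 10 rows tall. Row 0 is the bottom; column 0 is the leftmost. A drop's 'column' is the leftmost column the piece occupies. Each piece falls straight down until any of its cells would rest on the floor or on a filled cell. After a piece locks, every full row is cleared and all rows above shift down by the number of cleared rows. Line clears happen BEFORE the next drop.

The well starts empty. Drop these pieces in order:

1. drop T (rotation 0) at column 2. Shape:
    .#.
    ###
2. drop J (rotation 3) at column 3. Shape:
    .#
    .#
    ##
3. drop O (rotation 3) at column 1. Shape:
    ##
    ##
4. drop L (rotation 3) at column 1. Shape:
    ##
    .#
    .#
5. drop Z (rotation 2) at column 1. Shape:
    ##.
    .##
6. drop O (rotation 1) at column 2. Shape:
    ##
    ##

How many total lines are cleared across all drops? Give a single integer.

Drop 1: T rot0 at col 2 lands with bottom-row=0; cleared 0 line(s) (total 0); column heights now [0 0 1 2 1], max=2
Drop 2: J rot3 at col 3 lands with bottom-row=2; cleared 0 line(s) (total 0); column heights now [0 0 1 3 5], max=5
Drop 3: O rot3 at col 1 lands with bottom-row=1; cleared 0 line(s) (total 0); column heights now [0 3 3 3 5], max=5
Drop 4: L rot3 at col 1 lands with bottom-row=3; cleared 0 line(s) (total 0); column heights now [0 6 6 3 5], max=6
Drop 5: Z rot2 at col 1 lands with bottom-row=6; cleared 0 line(s) (total 0); column heights now [0 8 8 7 5], max=8
Drop 6: O rot1 at col 2 lands with bottom-row=8; cleared 0 line(s) (total 0); column heights now [0 8 10 10 5], max=10

Answer: 0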